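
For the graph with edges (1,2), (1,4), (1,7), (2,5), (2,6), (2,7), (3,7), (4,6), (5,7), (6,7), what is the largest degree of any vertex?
5 (attained at vertex 7)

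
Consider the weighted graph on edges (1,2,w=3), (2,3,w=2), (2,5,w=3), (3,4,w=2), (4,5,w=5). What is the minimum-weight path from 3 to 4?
2 (path: 3 -> 4; weights 2 = 2)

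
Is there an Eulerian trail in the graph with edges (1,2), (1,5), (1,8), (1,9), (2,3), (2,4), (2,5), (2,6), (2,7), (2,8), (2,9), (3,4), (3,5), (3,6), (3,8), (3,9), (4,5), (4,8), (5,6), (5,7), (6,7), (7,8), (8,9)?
Yes — and in fact it has an Eulerian circuit (the graph is connected and all 9 vertices have even degree)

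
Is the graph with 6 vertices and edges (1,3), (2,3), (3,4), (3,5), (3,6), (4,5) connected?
Yes (BFS from 1 visits [1, 3, 2, 4, 5, 6] — all 6 vertices reached)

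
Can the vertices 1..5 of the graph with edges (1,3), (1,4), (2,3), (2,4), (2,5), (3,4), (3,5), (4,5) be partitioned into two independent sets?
No (odd cycle of length 3: 4 -> 1 -> 3 -> 4)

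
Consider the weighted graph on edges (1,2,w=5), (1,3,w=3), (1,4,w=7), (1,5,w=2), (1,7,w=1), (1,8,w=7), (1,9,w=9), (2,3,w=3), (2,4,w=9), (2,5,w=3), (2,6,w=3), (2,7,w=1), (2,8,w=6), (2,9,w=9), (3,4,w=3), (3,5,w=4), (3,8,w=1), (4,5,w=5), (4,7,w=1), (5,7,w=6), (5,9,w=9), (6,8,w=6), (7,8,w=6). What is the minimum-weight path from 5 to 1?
2 (path: 5 -> 1; weights 2 = 2)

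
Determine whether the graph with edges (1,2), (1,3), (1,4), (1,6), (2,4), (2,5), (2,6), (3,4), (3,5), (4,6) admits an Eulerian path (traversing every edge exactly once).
Yes (the graph is connected and exactly 2 vertices have odd degree: {3, 6}; any Eulerian path must start and end at those)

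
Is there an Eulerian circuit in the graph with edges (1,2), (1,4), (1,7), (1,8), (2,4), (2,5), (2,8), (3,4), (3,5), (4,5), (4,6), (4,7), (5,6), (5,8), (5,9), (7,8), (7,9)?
Yes (the graph is connected and all 9 vertices have even degree)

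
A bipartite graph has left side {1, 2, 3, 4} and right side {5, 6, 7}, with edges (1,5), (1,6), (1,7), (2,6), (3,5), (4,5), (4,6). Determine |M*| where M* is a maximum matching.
3 (matching: (1,7), (2,6), (3,5); upper bound min(|L|,|R|) = min(4,3) = 3)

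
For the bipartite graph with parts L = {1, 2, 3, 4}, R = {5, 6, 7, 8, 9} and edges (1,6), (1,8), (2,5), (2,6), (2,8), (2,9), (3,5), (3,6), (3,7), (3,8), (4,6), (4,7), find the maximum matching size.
4 (matching: (1,8), (2,9), (3,7), (4,6); upper bound min(|L|,|R|) = min(4,5) = 4)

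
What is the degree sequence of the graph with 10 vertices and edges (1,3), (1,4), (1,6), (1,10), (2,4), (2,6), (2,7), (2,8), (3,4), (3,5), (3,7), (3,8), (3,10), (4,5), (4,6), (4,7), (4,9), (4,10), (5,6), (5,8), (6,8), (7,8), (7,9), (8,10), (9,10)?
[8, 6, 6, 5, 5, 5, 4, 4, 4, 3] (degrees: deg(1)=4, deg(2)=4, deg(3)=6, deg(4)=8, deg(5)=4, deg(6)=5, deg(7)=5, deg(8)=6, deg(9)=3, deg(10)=5)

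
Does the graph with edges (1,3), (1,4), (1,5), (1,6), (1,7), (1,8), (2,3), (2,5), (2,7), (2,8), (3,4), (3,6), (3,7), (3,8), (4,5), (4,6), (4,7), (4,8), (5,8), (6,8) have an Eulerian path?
Yes — and in fact it has an Eulerian circuit (the graph is connected and all 8 vertices have even degree)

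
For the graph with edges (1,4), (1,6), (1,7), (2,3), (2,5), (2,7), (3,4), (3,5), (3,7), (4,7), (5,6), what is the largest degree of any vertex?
4 (attained at vertices 3, 7)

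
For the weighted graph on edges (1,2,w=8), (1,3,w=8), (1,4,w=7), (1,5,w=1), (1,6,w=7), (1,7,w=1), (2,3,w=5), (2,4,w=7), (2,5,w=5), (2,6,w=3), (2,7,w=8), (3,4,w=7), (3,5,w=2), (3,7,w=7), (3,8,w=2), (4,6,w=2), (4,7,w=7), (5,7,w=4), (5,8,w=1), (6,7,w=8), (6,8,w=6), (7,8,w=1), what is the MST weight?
15 (MST edges: (1,5,w=1), (1,7,w=1), (2,3,w=5), (2,6,w=3), (3,5,w=2), (4,6,w=2), (5,8,w=1); sum of weights 1 + 1 + 5 + 3 + 2 + 2 + 1 = 15)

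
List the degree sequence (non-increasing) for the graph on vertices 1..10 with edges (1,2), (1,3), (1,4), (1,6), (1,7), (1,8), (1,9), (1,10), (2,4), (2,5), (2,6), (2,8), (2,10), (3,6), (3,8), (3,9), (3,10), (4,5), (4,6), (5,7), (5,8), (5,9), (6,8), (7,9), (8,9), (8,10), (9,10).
[8, 7, 6, 6, 5, 5, 5, 5, 4, 3] (degrees: deg(1)=8, deg(2)=6, deg(3)=5, deg(4)=4, deg(5)=5, deg(6)=5, deg(7)=3, deg(8)=7, deg(9)=6, deg(10)=5)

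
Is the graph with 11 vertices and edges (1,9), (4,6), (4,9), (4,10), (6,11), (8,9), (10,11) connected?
No, it has 5 components: {1, 4, 6, 8, 9, 10, 11}, {2}, {3}, {5}, {7}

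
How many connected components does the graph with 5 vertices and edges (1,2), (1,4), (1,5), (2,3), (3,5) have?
1 (components: {1, 2, 3, 4, 5})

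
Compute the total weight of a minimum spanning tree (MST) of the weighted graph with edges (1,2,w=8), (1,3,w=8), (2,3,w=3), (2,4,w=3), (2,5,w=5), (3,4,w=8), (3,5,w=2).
16 (MST edges: (1,2,w=8), (2,3,w=3), (2,4,w=3), (3,5,w=2); sum of weights 8 + 3 + 3 + 2 = 16)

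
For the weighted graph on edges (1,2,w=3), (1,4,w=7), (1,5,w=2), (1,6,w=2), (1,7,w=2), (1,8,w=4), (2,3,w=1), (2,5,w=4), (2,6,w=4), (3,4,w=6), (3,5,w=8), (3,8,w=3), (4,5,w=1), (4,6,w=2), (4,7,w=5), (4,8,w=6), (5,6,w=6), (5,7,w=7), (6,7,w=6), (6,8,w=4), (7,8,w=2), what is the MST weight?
13 (MST edges: (1,2,w=3), (1,5,w=2), (1,6,w=2), (1,7,w=2), (2,3,w=1), (4,5,w=1), (7,8,w=2); sum of weights 3 + 2 + 2 + 2 + 1 + 1 + 2 = 13)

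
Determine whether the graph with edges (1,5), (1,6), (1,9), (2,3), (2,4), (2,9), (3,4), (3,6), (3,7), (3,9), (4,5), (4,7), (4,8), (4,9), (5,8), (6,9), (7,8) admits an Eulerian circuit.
No (8 vertices have odd degree: {1, 2, 3, 5, 6, 7, 8, 9}; Eulerian circuit requires 0)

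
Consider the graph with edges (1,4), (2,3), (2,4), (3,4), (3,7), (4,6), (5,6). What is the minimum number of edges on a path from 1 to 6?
2 (path: 1 -> 4 -> 6, 2 edges)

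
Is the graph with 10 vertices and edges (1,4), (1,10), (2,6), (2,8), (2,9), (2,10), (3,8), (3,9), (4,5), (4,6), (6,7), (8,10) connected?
Yes (BFS from 1 visits [1, 4, 10, 5, 6, 2, 8, 7, 9, 3] — all 10 vertices reached)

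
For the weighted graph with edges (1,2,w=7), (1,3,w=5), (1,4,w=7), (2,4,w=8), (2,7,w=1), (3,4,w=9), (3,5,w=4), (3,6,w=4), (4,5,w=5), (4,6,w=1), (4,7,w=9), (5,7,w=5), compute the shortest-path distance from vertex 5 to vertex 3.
4 (path: 5 -> 3; weights 4 = 4)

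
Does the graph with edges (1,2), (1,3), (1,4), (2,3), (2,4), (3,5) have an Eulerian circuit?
No (4 vertices have odd degree: {1, 2, 3, 5}; Eulerian circuit requires 0)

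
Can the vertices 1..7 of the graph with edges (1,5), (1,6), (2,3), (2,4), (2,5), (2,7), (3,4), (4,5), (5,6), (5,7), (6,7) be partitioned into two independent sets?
No (odd cycle of length 3: 5 -> 1 -> 6 -> 5)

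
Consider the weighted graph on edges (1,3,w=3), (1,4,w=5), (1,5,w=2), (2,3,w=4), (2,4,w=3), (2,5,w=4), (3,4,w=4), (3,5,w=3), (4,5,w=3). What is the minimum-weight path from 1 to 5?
2 (path: 1 -> 5; weights 2 = 2)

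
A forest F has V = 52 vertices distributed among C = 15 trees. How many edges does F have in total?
37 (Each of the 15 component trees on V_i vertices has V_i - 1 edges; summing gives V - C = 52 - 15 = 37)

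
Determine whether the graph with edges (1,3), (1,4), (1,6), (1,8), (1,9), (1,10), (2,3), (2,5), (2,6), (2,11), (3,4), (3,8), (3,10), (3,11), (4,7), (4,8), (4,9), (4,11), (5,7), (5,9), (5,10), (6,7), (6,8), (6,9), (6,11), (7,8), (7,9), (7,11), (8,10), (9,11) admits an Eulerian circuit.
Yes (the graph is connected and all 11 vertices have even degree)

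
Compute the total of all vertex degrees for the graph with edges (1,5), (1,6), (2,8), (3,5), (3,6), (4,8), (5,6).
14 (handshake: sum of degrees = 2|E| = 2 x 7 = 14)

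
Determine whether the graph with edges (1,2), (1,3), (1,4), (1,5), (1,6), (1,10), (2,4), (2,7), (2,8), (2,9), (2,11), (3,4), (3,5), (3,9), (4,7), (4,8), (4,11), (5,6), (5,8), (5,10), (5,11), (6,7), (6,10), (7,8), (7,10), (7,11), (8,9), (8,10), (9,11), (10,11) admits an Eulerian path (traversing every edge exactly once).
Yes — and in fact it has an Eulerian circuit (the graph is connected and all 11 vertices have even degree)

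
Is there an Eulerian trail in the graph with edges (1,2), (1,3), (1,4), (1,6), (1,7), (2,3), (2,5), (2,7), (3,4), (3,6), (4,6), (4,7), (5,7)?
Yes (the graph is connected and exactly 2 vertices have odd degree: {1, 6}; any Eulerian path must start and end at those)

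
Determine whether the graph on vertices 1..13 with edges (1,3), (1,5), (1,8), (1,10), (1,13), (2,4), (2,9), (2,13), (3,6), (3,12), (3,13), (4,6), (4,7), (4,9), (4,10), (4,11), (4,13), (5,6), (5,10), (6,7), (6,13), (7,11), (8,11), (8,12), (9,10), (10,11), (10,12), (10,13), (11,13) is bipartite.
No (odd cycle of length 3: 13 -> 1 -> 3 -> 13)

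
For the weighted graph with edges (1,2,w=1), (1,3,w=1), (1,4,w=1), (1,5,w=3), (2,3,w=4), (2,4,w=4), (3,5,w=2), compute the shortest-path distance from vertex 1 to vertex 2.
1 (path: 1 -> 2; weights 1 = 1)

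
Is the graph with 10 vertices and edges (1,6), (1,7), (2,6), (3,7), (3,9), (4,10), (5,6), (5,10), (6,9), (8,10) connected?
Yes (BFS from 1 visits [1, 6, 7, 2, 5, 9, 3, 10, 4, 8] — all 10 vertices reached)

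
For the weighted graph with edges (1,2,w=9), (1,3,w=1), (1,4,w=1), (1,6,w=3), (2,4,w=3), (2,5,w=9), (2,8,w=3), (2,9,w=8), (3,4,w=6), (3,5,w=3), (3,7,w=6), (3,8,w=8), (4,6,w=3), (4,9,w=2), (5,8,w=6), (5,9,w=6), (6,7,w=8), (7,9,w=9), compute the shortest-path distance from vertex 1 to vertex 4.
1 (path: 1 -> 4; weights 1 = 1)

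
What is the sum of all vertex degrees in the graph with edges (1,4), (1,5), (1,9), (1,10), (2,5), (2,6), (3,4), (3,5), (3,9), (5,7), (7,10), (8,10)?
24 (handshake: sum of degrees = 2|E| = 2 x 12 = 24)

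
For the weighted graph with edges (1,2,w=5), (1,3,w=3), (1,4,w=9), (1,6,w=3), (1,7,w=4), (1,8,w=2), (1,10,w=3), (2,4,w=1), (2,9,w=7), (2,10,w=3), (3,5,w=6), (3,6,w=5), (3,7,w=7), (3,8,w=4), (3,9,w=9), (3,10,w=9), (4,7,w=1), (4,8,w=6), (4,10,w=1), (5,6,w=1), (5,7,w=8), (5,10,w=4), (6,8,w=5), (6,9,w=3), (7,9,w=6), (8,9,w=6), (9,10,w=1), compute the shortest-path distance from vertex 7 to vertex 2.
2 (path: 7 -> 4 -> 2; weights 1 + 1 = 2)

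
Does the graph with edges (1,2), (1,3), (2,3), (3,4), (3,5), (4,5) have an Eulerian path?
Yes — and in fact it has an Eulerian circuit (the graph is connected and all 5 vertices have even degree)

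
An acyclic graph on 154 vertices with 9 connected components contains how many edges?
145 (Each of the 9 component trees on V_i vertices has V_i - 1 edges; summing gives V - C = 154 - 9 = 145)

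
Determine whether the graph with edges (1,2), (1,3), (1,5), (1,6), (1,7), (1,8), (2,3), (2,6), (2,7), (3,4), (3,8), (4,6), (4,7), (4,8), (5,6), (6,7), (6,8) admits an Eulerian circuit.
Yes (the graph is connected and all 8 vertices have even degree)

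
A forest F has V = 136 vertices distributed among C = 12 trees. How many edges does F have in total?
124 (Each of the 12 component trees on V_i vertices has V_i - 1 edges; summing gives V - C = 136 - 12 = 124)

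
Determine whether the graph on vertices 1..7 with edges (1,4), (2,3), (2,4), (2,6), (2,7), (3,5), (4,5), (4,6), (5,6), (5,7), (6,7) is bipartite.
No (odd cycle of length 3: 2 -> 4 -> 6 -> 2)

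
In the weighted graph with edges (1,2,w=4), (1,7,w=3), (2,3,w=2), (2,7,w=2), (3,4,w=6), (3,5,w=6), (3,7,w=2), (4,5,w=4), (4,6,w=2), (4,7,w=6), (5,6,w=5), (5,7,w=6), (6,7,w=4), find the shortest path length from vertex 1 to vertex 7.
3 (path: 1 -> 7; weights 3 = 3)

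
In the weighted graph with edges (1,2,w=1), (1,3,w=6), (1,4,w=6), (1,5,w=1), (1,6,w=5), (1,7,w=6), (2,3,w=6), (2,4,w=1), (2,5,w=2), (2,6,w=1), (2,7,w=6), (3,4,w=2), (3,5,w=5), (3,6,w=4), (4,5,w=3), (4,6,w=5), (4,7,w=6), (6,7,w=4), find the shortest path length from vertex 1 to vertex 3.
4 (path: 1 -> 2 -> 4 -> 3; weights 1 + 1 + 2 = 4)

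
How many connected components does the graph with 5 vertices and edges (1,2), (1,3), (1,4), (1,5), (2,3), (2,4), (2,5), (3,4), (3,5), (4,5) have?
1 (components: {1, 2, 3, 4, 5})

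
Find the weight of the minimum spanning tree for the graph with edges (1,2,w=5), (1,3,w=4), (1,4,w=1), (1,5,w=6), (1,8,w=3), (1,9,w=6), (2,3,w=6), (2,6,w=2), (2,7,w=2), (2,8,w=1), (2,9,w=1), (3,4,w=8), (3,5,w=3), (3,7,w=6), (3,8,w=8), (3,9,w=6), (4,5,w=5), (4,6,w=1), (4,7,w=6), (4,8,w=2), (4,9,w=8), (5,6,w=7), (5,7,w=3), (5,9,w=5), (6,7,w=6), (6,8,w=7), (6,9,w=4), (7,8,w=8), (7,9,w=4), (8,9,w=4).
14 (MST edges: (1,4,w=1), (2,6,w=2), (2,7,w=2), (2,8,w=1), (2,9,w=1), (3,5,w=3), (4,6,w=1), (5,7,w=3); sum of weights 1 + 2 + 2 + 1 + 1 + 3 + 1 + 3 = 14)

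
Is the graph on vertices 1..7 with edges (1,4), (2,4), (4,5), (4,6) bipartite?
Yes. Partition: {1, 2, 3, 5, 6, 7}, {4}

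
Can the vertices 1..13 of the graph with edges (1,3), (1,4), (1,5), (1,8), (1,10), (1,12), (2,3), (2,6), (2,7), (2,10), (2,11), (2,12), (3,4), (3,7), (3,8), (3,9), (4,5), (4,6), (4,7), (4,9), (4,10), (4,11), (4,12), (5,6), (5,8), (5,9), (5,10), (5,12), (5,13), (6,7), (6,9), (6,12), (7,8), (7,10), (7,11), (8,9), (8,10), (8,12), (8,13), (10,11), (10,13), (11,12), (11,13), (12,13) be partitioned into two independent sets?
No (odd cycle of length 3: 10 -> 1 -> 8 -> 10)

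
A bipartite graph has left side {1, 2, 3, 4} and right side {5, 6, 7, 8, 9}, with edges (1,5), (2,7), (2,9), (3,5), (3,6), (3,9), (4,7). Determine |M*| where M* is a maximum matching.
4 (matching: (1,5), (2,9), (3,6), (4,7); upper bound min(|L|,|R|) = min(4,5) = 4)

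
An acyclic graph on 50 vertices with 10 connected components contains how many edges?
40 (Each of the 10 component trees on V_i vertices has V_i - 1 edges; summing gives V - C = 50 - 10 = 40)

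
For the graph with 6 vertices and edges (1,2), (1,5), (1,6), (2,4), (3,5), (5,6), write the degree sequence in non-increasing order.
[3, 3, 2, 2, 1, 1] (degrees: deg(1)=3, deg(2)=2, deg(3)=1, deg(4)=1, deg(5)=3, deg(6)=2)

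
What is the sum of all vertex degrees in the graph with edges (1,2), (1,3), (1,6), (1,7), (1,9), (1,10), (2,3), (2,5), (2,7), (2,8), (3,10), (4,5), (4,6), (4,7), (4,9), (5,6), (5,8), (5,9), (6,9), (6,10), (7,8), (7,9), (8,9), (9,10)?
48 (handshake: sum of degrees = 2|E| = 2 x 24 = 48)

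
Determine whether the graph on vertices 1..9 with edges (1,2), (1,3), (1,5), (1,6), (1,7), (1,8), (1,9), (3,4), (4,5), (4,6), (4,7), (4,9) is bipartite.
Yes. Partition: {1, 4}, {2, 3, 5, 6, 7, 8, 9}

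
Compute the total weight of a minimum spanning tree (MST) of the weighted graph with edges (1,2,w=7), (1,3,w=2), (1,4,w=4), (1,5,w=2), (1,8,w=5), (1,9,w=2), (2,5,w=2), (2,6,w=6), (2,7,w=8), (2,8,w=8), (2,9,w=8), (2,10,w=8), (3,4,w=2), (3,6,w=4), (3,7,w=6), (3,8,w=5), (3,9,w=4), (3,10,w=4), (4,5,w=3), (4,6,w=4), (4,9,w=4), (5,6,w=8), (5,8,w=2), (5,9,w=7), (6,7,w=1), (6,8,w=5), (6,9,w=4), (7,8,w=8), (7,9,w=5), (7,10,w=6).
21 (MST edges: (1,3,w=2), (1,5,w=2), (1,9,w=2), (2,5,w=2), (3,4,w=2), (3,6,w=4), (3,10,w=4), (5,8,w=2), (6,7,w=1); sum of weights 2 + 2 + 2 + 2 + 2 + 4 + 4 + 2 + 1 = 21)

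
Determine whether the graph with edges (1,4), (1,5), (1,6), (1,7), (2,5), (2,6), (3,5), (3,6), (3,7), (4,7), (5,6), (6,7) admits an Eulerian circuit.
No (2 vertices have odd degree: {3, 6}; Eulerian circuit requires 0)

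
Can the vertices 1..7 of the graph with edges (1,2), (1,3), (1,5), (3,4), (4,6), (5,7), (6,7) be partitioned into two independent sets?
Yes. Partition: {1, 4, 7}, {2, 3, 5, 6}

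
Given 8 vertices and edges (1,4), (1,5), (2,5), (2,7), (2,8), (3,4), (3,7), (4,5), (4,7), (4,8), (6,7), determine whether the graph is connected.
Yes (BFS from 1 visits [1, 4, 5, 3, 7, 8, 2, 6] — all 8 vertices reached)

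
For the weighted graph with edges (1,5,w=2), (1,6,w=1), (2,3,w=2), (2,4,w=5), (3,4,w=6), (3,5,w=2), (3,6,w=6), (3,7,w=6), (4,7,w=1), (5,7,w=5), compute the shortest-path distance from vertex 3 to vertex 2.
2 (path: 3 -> 2; weights 2 = 2)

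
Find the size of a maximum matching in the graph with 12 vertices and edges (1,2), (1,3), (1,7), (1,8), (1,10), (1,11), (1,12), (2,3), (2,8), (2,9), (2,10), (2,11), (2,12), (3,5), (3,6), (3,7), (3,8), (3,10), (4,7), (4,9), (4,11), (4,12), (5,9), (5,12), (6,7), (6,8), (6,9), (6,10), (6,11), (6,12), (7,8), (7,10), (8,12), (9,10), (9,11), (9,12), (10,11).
6 (matching: (1,2), (3,5), (4,7), (6,10), (8,12), (9,11); upper bound floor(n/2) = floor(12/2) = 6)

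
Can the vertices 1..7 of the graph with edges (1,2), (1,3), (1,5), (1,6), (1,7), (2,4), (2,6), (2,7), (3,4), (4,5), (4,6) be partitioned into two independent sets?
No (odd cycle of length 3: 2 -> 1 -> 6 -> 2)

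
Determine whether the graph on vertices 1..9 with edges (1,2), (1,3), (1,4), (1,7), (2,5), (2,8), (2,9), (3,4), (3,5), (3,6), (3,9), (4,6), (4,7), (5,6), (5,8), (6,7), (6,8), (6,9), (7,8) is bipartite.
No (odd cycle of length 3: 3 -> 1 -> 4 -> 3)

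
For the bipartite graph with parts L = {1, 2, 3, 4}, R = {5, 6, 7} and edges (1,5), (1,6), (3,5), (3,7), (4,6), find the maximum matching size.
3 (matching: (1,5), (3,7), (4,6); upper bound min(|L|,|R|) = min(4,3) = 3)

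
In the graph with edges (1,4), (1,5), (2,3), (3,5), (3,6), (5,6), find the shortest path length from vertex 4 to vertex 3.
3 (path: 4 -> 1 -> 5 -> 3, 3 edges)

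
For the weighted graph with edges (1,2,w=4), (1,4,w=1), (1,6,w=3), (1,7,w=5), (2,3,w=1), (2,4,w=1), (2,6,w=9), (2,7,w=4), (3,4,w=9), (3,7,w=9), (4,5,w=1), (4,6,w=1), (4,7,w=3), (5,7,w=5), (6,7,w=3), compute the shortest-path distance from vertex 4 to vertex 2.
1 (path: 4 -> 2; weights 1 = 1)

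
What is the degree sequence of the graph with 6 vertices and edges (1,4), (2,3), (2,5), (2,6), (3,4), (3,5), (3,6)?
[4, 3, 2, 2, 2, 1] (degrees: deg(1)=1, deg(2)=3, deg(3)=4, deg(4)=2, deg(5)=2, deg(6)=2)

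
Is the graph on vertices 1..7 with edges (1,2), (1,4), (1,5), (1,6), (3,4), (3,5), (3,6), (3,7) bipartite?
Yes. Partition: {1, 3}, {2, 4, 5, 6, 7}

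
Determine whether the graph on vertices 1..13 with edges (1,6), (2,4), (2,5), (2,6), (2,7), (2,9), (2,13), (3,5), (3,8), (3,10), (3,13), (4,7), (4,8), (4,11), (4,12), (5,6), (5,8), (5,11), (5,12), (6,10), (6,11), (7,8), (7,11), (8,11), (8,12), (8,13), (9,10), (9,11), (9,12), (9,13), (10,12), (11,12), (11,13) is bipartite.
No (odd cycle of length 3: 11 -> 6 -> 5 -> 11)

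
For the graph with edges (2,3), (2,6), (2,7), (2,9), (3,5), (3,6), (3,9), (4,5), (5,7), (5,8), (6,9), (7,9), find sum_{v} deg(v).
24 (handshake: sum of degrees = 2|E| = 2 x 12 = 24)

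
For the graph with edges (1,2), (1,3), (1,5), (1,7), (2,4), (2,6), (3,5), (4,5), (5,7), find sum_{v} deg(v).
18 (handshake: sum of degrees = 2|E| = 2 x 9 = 18)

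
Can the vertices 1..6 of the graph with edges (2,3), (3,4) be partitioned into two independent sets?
Yes. Partition: {1, 2, 4, 5, 6}, {3}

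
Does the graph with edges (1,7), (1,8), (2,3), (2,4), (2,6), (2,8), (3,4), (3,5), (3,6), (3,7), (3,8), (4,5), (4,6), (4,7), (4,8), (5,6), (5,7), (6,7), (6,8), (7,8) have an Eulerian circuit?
Yes (the graph is connected and all 8 vertices have even degree)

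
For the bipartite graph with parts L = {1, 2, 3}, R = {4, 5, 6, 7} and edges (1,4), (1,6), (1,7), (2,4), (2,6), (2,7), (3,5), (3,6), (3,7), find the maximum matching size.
3 (matching: (1,7), (2,6), (3,5); upper bound min(|L|,|R|) = min(3,4) = 3)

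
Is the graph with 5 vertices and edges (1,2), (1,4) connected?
No, it has 3 components: {1, 2, 4}, {3}, {5}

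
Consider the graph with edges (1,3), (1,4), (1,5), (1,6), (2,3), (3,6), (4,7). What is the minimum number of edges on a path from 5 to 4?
2 (path: 5 -> 1 -> 4, 2 edges)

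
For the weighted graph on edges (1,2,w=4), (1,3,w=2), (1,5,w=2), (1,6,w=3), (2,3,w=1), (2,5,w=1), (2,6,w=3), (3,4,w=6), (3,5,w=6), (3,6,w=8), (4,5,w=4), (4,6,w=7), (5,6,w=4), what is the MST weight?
11 (MST edges: (1,5,w=2), (1,6,w=3), (2,3,w=1), (2,5,w=1), (4,5,w=4); sum of weights 2 + 3 + 1 + 1 + 4 = 11)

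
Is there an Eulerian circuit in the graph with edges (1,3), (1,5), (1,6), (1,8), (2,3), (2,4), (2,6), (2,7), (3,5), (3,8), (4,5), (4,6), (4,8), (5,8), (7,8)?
No (2 vertices have odd degree: {6, 8}; Eulerian circuit requires 0)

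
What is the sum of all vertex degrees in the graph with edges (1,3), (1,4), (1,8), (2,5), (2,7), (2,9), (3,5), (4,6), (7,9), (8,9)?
20 (handshake: sum of degrees = 2|E| = 2 x 10 = 20)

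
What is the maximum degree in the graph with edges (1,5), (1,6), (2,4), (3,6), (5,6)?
3 (attained at vertex 6)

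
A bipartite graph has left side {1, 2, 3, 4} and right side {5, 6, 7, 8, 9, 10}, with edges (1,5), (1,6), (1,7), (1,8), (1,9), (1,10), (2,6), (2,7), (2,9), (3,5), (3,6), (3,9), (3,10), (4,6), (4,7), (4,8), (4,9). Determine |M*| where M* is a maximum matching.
4 (matching: (1,10), (2,7), (3,9), (4,8); upper bound min(|L|,|R|) = min(4,6) = 4)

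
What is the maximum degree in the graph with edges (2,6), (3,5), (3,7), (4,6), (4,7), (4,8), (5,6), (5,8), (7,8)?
3 (attained at vertices 4, 5, 6, 7, 8)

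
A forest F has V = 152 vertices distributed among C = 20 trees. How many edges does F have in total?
132 (Each of the 20 component trees on V_i vertices has V_i - 1 edges; summing gives V - C = 152 - 20 = 132)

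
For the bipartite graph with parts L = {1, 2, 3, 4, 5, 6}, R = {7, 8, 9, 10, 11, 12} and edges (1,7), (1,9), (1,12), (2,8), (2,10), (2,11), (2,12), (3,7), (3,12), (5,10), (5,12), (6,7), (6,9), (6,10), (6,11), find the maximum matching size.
5 (matching: (1,9), (2,8), (3,12), (5,10), (6,11); upper bound min(|L|,|R|) = min(6,6) = 6)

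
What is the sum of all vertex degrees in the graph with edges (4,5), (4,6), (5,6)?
6 (handshake: sum of degrees = 2|E| = 2 x 3 = 6)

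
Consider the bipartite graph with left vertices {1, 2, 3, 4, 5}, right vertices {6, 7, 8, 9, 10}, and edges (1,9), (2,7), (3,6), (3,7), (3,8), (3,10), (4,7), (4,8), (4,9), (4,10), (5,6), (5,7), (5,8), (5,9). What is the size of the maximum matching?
5 (matching: (1,9), (2,7), (3,10), (4,8), (5,6); upper bound min(|L|,|R|) = min(5,5) = 5)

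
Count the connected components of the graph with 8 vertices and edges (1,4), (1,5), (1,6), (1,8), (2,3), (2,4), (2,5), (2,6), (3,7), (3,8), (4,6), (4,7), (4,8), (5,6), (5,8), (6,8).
1 (components: {1, 2, 3, 4, 5, 6, 7, 8})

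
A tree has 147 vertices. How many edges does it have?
146 (A tree on V vertices has V - 1 edges, so 147 - 1 = 146)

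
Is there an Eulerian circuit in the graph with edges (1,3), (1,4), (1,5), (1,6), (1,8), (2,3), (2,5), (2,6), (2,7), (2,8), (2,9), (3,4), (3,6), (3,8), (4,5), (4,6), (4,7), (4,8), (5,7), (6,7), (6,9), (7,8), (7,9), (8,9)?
No (2 vertices have odd degree: {1, 3}; Eulerian circuit requires 0)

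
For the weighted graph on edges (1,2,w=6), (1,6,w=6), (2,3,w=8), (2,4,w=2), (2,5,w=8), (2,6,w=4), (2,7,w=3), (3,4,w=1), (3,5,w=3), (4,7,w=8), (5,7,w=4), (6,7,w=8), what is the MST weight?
19 (MST edges: (1,2,w=6), (2,4,w=2), (2,6,w=4), (2,7,w=3), (3,4,w=1), (3,5,w=3); sum of weights 6 + 2 + 4 + 3 + 1 + 3 = 19)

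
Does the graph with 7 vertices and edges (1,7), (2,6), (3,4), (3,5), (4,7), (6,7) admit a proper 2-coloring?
Yes. Partition: {1, 4, 5, 6}, {2, 3, 7}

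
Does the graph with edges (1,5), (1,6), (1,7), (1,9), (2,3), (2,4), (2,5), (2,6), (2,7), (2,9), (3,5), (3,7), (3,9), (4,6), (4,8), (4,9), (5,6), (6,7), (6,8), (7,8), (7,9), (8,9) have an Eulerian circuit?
Yes (the graph is connected and all 9 vertices have even degree)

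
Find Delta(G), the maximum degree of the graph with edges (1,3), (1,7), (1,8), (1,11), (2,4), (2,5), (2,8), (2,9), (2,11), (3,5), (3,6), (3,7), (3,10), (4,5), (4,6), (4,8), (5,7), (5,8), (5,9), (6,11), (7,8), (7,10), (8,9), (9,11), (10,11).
6 (attained at vertices 5, 8)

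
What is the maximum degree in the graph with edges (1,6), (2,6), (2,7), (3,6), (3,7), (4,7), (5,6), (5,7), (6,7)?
5 (attained at vertices 6, 7)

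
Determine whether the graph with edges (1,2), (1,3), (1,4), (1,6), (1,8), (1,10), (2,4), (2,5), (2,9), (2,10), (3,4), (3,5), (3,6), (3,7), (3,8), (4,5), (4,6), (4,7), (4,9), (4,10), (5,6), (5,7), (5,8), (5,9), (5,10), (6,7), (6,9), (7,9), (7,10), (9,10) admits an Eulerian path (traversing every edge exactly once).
Yes (the graph is connected and exactly 2 vertices have odd degree: {2, 8}; any Eulerian path must start and end at those)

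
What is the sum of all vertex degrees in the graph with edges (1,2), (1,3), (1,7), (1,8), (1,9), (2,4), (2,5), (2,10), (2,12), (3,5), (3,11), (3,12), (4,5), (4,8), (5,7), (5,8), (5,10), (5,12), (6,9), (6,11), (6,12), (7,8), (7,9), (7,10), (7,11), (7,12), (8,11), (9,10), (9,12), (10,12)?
60 (handshake: sum of degrees = 2|E| = 2 x 30 = 60)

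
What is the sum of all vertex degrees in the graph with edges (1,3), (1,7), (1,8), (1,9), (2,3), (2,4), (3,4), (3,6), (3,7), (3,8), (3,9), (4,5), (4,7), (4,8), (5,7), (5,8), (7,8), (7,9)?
36 (handshake: sum of degrees = 2|E| = 2 x 18 = 36)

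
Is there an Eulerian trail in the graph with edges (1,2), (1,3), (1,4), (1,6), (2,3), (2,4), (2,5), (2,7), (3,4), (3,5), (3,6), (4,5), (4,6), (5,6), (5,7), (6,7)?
No (6 vertices have odd degree: {2, 3, 4, 5, 6, 7}; Eulerian path requires 0 or 2)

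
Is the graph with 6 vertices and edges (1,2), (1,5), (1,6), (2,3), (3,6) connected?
No, it has 2 components: {1, 2, 3, 5, 6}, {4}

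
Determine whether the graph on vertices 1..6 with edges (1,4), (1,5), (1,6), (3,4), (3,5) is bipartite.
Yes. Partition: {1, 2, 3}, {4, 5, 6}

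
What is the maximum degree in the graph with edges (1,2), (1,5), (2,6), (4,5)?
2 (attained at vertices 1, 2, 5)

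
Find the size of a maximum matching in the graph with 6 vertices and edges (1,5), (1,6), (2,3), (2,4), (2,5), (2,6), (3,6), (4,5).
3 (matching: (1,6), (2,3), (4,5); upper bound floor(n/2) = floor(6/2) = 3)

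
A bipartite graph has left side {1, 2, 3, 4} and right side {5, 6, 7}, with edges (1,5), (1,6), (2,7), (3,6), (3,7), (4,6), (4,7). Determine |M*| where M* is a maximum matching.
3 (matching: (1,5), (2,7), (3,6); upper bound min(|L|,|R|) = min(4,3) = 3)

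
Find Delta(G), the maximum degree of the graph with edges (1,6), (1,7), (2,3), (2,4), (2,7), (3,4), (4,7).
3 (attained at vertices 2, 4, 7)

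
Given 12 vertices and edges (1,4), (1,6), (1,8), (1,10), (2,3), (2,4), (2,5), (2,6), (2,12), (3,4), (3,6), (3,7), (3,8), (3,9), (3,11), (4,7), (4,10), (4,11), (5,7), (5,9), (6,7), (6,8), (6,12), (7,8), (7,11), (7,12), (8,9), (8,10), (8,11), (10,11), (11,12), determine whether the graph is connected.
Yes (BFS from 1 visits [1, 4, 6, 8, 10, 2, 3, 7, 11, 12, 9, 5] — all 12 vertices reached)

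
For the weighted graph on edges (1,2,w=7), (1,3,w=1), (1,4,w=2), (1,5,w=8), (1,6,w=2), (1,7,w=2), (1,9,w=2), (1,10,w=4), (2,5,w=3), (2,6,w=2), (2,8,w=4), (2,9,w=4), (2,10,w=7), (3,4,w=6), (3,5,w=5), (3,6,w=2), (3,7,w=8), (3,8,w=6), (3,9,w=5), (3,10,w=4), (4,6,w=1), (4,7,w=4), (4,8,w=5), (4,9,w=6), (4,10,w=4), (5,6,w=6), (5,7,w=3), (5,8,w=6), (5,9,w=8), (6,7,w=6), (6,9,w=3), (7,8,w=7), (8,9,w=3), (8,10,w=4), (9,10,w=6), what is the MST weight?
20 (MST edges: (1,3,w=1), (1,4,w=2), (1,7,w=2), (1,9,w=2), (1,10,w=4), (2,5,w=3), (2,6,w=2), (4,6,w=1), (8,9,w=3); sum of weights 1 + 2 + 2 + 2 + 4 + 3 + 2 + 1 + 3 = 20)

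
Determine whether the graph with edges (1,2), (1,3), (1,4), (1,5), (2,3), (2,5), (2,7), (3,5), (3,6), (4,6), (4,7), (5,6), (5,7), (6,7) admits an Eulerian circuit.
No (2 vertices have odd degree: {4, 5}; Eulerian circuit requires 0)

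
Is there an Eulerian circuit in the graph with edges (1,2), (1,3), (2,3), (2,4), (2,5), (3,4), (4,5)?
No (2 vertices have odd degree: {3, 4}; Eulerian circuit requires 0)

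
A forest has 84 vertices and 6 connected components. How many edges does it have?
78 (Each of the 6 component trees on V_i vertices has V_i - 1 edges; summing gives V - C = 84 - 6 = 78)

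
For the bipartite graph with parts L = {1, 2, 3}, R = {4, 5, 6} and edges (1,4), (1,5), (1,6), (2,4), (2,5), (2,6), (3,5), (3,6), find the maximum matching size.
3 (matching: (1,6), (2,4), (3,5); upper bound min(|L|,|R|) = min(3,3) = 3)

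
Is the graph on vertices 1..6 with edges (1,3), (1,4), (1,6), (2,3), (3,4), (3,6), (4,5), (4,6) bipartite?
No (odd cycle of length 3: 3 -> 1 -> 4 -> 3)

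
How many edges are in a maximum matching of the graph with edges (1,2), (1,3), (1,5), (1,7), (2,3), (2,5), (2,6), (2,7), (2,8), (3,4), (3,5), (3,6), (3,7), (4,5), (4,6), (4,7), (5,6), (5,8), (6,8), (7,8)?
4 (matching: (1,5), (2,7), (3,4), (6,8); upper bound floor(n/2) = floor(8/2) = 4)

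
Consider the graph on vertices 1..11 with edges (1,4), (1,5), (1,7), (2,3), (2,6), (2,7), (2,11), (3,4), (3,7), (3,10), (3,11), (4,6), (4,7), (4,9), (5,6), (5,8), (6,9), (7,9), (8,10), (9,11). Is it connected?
Yes (BFS from 1 visits [1, 4, 5, 7, 3, 6, 9, 8, 2, 10, 11] — all 11 vertices reached)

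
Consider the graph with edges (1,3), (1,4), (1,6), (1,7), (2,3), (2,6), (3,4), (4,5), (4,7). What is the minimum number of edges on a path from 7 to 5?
2 (path: 7 -> 4 -> 5, 2 edges)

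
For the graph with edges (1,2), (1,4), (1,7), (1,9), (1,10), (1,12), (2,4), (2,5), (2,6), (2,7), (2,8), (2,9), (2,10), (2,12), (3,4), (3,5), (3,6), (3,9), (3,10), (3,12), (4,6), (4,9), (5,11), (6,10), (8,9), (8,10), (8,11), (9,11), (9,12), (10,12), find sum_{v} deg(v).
60 (handshake: sum of degrees = 2|E| = 2 x 30 = 60)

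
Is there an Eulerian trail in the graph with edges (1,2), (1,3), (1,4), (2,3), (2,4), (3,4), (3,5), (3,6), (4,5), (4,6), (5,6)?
No (6 vertices have odd degree: {1, 2, 3, 4, 5, 6}; Eulerian path requires 0 or 2)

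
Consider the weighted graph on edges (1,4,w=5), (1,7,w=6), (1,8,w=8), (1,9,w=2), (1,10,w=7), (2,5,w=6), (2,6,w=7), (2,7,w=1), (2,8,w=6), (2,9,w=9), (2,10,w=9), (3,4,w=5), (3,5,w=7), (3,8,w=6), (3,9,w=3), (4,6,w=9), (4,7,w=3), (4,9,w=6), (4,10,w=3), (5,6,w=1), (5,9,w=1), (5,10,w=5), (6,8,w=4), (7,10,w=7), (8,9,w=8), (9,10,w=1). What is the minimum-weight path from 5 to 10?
2 (path: 5 -> 9 -> 10; weights 1 + 1 = 2)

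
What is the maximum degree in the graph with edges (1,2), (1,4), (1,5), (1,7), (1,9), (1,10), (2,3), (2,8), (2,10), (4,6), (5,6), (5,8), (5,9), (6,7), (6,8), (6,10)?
6 (attained at vertex 1)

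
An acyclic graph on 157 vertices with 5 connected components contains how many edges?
152 (Each of the 5 component trees on V_i vertices has V_i - 1 edges; summing gives V - C = 157 - 5 = 152)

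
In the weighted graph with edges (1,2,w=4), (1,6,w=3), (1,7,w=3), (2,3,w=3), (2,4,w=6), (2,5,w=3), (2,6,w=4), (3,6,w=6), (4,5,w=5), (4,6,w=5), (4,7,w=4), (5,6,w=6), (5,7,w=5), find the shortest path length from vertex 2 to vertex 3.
3 (path: 2 -> 3; weights 3 = 3)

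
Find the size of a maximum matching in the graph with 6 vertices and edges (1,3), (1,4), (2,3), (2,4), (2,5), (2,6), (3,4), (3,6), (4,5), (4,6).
3 (matching: (1,3), (2,5), (4,6); upper bound floor(n/2) = floor(6/2) = 3)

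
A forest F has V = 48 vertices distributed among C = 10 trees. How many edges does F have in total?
38 (Each of the 10 component trees on V_i vertices has V_i - 1 edges; summing gives V - C = 48 - 10 = 38)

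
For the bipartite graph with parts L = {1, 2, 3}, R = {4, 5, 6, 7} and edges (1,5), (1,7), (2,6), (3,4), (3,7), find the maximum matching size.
3 (matching: (1,5), (2,6), (3,7); upper bound min(|L|,|R|) = min(3,4) = 3)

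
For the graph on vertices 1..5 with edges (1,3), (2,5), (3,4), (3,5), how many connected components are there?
1 (components: {1, 2, 3, 4, 5})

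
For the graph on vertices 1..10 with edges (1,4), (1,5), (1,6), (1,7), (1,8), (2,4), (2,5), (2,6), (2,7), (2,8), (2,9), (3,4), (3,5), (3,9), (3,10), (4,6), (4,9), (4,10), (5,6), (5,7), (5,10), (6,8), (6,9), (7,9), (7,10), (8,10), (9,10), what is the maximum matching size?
5 (matching: (1,8), (2,9), (3,4), (5,6), (7,10); upper bound floor(n/2) = floor(10/2) = 5)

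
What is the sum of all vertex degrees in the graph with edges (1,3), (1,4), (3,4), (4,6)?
8 (handshake: sum of degrees = 2|E| = 2 x 4 = 8)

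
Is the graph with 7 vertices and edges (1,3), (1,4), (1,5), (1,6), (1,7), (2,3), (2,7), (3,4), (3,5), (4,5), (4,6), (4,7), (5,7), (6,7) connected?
Yes (BFS from 1 visits [1, 3, 4, 5, 6, 7, 2] — all 7 vertices reached)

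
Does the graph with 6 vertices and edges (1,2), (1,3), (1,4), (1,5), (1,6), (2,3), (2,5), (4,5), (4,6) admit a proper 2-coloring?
No (odd cycle of length 3: 6 -> 1 -> 4 -> 6)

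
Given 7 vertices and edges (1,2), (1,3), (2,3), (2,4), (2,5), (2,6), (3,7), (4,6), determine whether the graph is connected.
Yes (BFS from 1 visits [1, 2, 3, 4, 5, 6, 7] — all 7 vertices reached)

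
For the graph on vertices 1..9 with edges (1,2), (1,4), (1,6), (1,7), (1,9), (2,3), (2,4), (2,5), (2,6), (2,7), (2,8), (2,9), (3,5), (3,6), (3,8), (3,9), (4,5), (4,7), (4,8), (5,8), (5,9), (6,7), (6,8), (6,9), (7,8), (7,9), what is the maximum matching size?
4 (matching: (1,6), (2,5), (3,8), (7,9); upper bound floor(n/2) = floor(9/2) = 4)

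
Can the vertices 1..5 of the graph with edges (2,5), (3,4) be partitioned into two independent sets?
Yes. Partition: {1, 2, 3}, {4, 5}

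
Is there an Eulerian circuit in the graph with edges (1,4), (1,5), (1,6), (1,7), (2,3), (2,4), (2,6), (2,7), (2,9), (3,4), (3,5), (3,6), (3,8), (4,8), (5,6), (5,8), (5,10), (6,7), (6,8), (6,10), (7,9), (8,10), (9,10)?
No (6 vertices have odd degree: {2, 3, 5, 6, 8, 9}; Eulerian circuit requires 0)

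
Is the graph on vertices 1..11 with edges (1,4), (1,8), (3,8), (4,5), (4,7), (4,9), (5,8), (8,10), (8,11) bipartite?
Yes. Partition: {1, 2, 3, 5, 6, 7, 9, 10, 11}, {4, 8}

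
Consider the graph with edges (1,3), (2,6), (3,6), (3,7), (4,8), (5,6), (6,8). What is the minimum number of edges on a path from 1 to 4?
4 (path: 1 -> 3 -> 6 -> 8 -> 4, 4 edges)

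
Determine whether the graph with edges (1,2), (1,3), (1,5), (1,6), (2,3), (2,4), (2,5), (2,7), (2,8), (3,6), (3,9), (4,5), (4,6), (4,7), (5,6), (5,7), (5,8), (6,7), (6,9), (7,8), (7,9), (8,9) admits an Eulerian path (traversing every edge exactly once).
Yes — and in fact it has an Eulerian circuit (the graph is connected and all 9 vertices have even degree)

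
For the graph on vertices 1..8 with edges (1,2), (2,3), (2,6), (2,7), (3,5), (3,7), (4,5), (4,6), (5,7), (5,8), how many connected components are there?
1 (components: {1, 2, 3, 4, 5, 6, 7, 8})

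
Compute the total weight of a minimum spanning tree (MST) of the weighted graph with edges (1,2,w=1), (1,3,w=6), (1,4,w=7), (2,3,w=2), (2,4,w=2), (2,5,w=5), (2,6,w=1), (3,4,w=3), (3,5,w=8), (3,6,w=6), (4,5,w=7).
11 (MST edges: (1,2,w=1), (2,3,w=2), (2,4,w=2), (2,5,w=5), (2,6,w=1); sum of weights 1 + 2 + 2 + 5 + 1 = 11)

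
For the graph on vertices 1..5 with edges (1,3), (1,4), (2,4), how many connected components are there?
2 (components: {1, 2, 3, 4}, {5})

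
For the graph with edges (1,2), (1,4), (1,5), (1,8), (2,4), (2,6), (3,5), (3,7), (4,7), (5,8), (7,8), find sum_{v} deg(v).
22 (handshake: sum of degrees = 2|E| = 2 x 11 = 22)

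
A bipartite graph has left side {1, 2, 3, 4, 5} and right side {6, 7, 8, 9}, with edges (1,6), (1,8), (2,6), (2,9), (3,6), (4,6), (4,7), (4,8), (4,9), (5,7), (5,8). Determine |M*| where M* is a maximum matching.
4 (matching: (1,8), (2,9), (3,6), (4,7); upper bound min(|L|,|R|) = min(5,4) = 4)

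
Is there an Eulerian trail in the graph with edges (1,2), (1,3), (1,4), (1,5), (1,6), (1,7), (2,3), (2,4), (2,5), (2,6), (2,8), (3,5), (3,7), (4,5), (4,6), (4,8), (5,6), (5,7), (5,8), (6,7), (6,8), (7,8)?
No (4 vertices have odd degree: {4, 5, 7, 8}; Eulerian path requires 0 or 2)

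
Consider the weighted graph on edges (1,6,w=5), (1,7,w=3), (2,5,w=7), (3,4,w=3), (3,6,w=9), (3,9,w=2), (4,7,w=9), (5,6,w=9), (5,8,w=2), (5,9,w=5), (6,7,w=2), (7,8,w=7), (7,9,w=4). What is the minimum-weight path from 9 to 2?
12 (path: 9 -> 5 -> 2; weights 5 + 7 = 12)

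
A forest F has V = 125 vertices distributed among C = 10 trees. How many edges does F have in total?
115 (Each of the 10 component trees on V_i vertices has V_i - 1 edges; summing gives V - C = 125 - 10 = 115)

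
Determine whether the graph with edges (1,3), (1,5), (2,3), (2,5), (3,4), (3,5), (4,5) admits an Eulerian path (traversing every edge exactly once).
Yes — and in fact it has an Eulerian circuit (the graph is connected and all 5 vertices have even degree)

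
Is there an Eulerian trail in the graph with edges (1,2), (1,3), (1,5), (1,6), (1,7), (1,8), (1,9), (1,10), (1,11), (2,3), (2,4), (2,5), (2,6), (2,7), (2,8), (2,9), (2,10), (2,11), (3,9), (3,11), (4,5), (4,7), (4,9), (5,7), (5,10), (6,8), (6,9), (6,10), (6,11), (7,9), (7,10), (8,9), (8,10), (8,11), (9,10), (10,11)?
Yes (the graph is connected and exactly 2 vertices have odd degree: {1, 5}; any Eulerian path must start and end at those)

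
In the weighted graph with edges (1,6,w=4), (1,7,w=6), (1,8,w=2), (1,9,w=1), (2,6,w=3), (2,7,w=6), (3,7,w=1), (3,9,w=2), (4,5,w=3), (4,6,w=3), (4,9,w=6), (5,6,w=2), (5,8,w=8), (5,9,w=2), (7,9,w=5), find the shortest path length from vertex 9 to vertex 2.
7 (path: 9 -> 5 -> 6 -> 2; weights 2 + 2 + 3 = 7)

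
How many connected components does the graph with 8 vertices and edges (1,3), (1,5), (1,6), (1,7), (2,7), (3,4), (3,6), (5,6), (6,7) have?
2 (components: {1, 2, 3, 4, 5, 6, 7}, {8})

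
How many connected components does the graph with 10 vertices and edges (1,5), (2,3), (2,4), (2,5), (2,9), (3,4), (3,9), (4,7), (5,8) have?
3 (components: {1, 2, 3, 4, 5, 7, 8, 9}, {6}, {10})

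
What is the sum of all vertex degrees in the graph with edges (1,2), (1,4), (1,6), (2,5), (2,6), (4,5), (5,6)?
14 (handshake: sum of degrees = 2|E| = 2 x 7 = 14)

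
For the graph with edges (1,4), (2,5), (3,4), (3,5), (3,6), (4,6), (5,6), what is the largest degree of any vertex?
3 (attained at vertices 3, 4, 5, 6)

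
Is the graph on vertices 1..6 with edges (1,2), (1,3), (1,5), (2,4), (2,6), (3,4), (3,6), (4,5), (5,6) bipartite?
Yes. Partition: {1, 4, 6}, {2, 3, 5}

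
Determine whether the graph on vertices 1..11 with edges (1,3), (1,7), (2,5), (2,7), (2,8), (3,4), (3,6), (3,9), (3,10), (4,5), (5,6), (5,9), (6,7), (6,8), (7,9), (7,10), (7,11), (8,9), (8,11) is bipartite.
Yes. Partition: {1, 2, 4, 6, 9, 10, 11}, {3, 5, 7, 8}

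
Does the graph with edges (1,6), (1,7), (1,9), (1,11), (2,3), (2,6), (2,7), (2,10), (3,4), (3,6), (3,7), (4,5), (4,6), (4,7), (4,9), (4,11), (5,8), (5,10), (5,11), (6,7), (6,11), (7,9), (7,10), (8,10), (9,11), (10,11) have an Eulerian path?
Yes (the graph is connected and exactly 2 vertices have odd degree: {7, 10}; any Eulerian path must start and end at those)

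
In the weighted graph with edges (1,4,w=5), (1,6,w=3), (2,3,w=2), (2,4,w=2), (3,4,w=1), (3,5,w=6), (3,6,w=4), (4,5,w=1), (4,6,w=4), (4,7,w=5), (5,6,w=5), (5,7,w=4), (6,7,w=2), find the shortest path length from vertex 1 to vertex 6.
3 (path: 1 -> 6; weights 3 = 3)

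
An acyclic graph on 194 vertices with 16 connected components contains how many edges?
178 (Each of the 16 component trees on V_i vertices has V_i - 1 edges; summing gives V - C = 194 - 16 = 178)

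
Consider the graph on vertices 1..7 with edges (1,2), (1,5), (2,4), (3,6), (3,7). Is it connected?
No, it has 2 components: {1, 2, 4, 5}, {3, 6, 7}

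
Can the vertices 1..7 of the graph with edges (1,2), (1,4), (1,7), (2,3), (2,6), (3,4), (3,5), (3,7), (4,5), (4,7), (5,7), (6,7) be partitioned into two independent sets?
No (odd cycle of length 3: 7 -> 1 -> 4 -> 7)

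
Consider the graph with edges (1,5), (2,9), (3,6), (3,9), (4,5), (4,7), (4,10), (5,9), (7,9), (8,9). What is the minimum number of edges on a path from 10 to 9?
3 (path: 10 -> 4 -> 7 -> 9, 3 edges)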